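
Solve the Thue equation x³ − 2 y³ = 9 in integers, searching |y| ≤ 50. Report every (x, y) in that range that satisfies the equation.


The equation is x³ - 2y³ = 9. For fixed y, x³ = 2·y³ + 9, so a solution requires the RHS to be a perfect cube.
Strategy: iterate y from -50 to 50, compute RHS = 2·y³ + 9, and check whether it is a (positive or negative) perfect cube.
Check small values of y:
  y = 0: RHS = 9 is not a perfect cube.
  y = 1: RHS = 11 is not a perfect cube.
  y = -1: RHS = 7 is not a perfect cube.
  y = 2: RHS = 25 is not a perfect cube.
  y = -2: RHS = -7 is not a perfect cube.
  y = 3: RHS = 63 is not a perfect cube.
  y = -3: RHS = -45 is not a perfect cube.
Continuing the search up to |y| = 50 finds no solutions either.
No (x, y) in the scanned range satisfies the equation.

No integer solutions with |y| ≤ 50.


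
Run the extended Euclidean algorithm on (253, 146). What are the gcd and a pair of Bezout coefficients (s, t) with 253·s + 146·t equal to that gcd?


Euclidean algorithm on (253, 146) — divide until remainder is 0:
  253 = 1 · 146 + 107
  146 = 1 · 107 + 39
  107 = 2 · 39 + 29
  39 = 1 · 29 + 10
  29 = 2 · 10 + 9
  10 = 1 · 9 + 1
  9 = 9 · 1 + 0
gcd(253, 146) = 1.
Track Bezout coefficients alongside the remainders: start with r₀ = 253 = a·1 + b·0 (s = 1, t = 0) and r₁ = 146 = a·0 + b·1 (s = 0, t = 1); each new remainder r_{k+1} = r_{k-1} − q_k·r_k inherits s_{k+1} = s_{k-1} − q_k·s_k, t_{k+1} = t_{k-1} − q_k·t_k, so r_k = a·s_k + b·t_k at every step:
  q = 1: r = 107, s = 1 − 1·0 = 1, t = 0 − 1·1 = -1  (check: 253·1 + 146·(-1) = 107)
  q = 1: r = 39, s = 0 − 1·1 = -1, t = 1 − 1·(-1) = 2  (check: 253·(-1) + 146·2 = 39)
  q = 2: r = 29, s = 1 − 2·(-1) = 3, t = -1 − 2·2 = -5  (check: 253·3 + 146·(-5) = 29)
  q = 1: r = 10, s = -1 − 1·3 = -4, t = 2 − 1·(-5) = 7  (check: 253·(-4) + 146·7 = 10)
  q = 2: r = 9, s = 3 − 2·(-4) = 11, t = -5 − 2·7 = -19  (check: 253·11 + 146·(-19) = 9)
  q = 1: r = 1, s = -4 − 1·11 = -15, t = 7 − 1·(-19) = 26  (check: 253·(-15) + 146·26 = 1)
The row with r = 1 (the gcd) gives the Bezout coefficients s = -15, t = 26.
Result: 253 · (-15) + 146 · (26) = 1.

gcd(253, 146) = 1; s = -15, t = 26 (check: 253·(-15) + 146·26 = 1).


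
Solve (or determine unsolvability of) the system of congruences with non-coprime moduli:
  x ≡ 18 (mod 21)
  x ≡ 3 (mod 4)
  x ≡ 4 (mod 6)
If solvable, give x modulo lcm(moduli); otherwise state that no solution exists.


Moduli 21, 4, 6 are not pairwise coprime, so CRT works modulo lcm(m_i) when all pairwise compatibility conditions hold.
Pairwise compatibility: gcd(m_i, m_j) must divide a_i - a_j for every pair.
Merge one congruence at a time:
  Start: x ≡ 18 (mod 21).
  Combine with x ≡ 3 (mod 4): gcd(21, 4) = 1; 3 - 18 = -15, which IS divisible by 1, so compatible.
    Write x = 18 + 21·t and substitute into x ≡ 3 (mod 4): 21·t ≡ 3 − 18 = -15 (mod 4).
    Reduce coefficients mod 4: 1·t ≡ 1 (mod 4).
    So t ≡ 1 (mod 4).
    Then x = 18 + 21·1 = 39, valid modulo lcm(21, 4) = 84: x ≡ 39 (mod 84).
  Combine with x ≡ 4 (mod 6): gcd(84, 6) = 6, and 4 - 39 = -35 is NOT divisible by 6.
    ⇒ system is inconsistent (no integer solution).

No solution (the system is inconsistent).


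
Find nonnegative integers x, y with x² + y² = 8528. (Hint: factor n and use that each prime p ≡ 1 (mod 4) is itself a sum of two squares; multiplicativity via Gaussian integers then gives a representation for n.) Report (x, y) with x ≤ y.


Step 1: Factor n = 8528 = 2^4 · 13 · 41.
Step 2: Check the mod-4 condition on each prime factor: 2 = 2 (special); 13 ≡ 1 (mod 4), exponent 1; 41 ≡ 1 (mod 4), exponent 1.
All primes ≡ 3 (mod 4) appear to even exponent (or don't appear), so by the two-squares theorem n IS expressible as a sum of two squares.
Step 3: Build a representation. Group n = k² · m with k = 4 and m = 13 · 41 = 533 (a product of primes ≡ 1 (mod 4)); a representation of m scales to one of n via (k·x)² + (k·y)² = k²(x² + y²). Each prime p ≡ 1 (mod 4) is itself a sum of two squares; find a² by testing p − a² for a perfect square:
  13: 13 − 1² = 12, 13 − 2² = 9 = 3² ⇒ 13 = 2² + 3².
  41: 41 − 1² = 40, 41 − 2² = 37, 41 − 3² = 32, 41 − 4² = 25 = 5² ⇒ 41 = 4² + 5².
  Combine using the Brahmagupta–Fibonacci identity (a² + b²)(c² + d²) = (ac − bd)² + (ad + bc)² = (ac + bd)² + (ad − bc)²:
  13 · 41 = 533: from (2² + 3²)(4² + 5²), take (2·4 − 3·5, 2·5 + 3·4) = (8 − 15, 10 + 12) = (-7, 22); dropping signs (only squares matter) gives (7, 22); check 7² + 22² = 49 + 484 = 533 ✓.
  Scale by k = 4: (4·7, 4·22) = (28, 88).
Step 4: Order so x ≤ y and verify: 28² + 88² = 784 + 7744 = 8528 = n. ✓

n = 8528 = 28² + 88² (one valid representation with x ≤ y).


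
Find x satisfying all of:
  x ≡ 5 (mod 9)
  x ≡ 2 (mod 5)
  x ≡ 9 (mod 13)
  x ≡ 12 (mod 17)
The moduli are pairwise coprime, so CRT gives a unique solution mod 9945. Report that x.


Product of moduli M = 9 · 5 · 13 · 17 = 9945.
Merge one congruence at a time:
  Start: x ≡ 5 (mod 9).
  Combine with x ≡ 2 (mod 5); new modulus lcm = 45.
    Write x = 5 + 9·t and substitute into x ≡ 2 (mod 5): 9·t ≡ 2 − 5 = -3 (mod 5).
    Reduce coefficients mod 5: 4·t ≡ 2 (mod 5).
    The inverse of 4 mod 5 is 4 (since 4·4 = 16 = 3·5 + 1), so t ≡ 4·2 = 8 ≡ 3 (mod 5).
    Then x = 5 + 9·3 = 32, valid modulo lcm(9, 5) = 45: x ≡ 32 (mod 45).
  Combine with x ≡ 9 (mod 13); new modulus lcm = 585.
    Write x = 32 + 45·t and substitute into x ≡ 9 (mod 13): 45·t ≡ 9 − 32 = -23 (mod 13).
    Reduce coefficients mod 13: 6·t ≡ 3 (mod 13).
    The inverse of 6 mod 13 is 11 (since 6·11 = 66 = 5·13 + 1), so t ≡ 11·3 = 33 ≡ 7 (mod 13).
    Then x = 32 + 45·7 = 347, valid modulo lcm(45, 13) = 585: x ≡ 347 (mod 585).
  Combine with x ≡ 12 (mod 17); new modulus lcm = 9945.
    Write x = 347 + 585·t and substitute into x ≡ 12 (mod 17): 585·t ≡ 12 − 347 = -335 (mod 17).
    Reduce coefficients mod 17: 7·t ≡ 5 (mod 17).
    The inverse of 7 mod 17 is 5 (since 7·5 = 35 = 2·17 + 1), so t ≡ 5·5 = 25 ≡ 8 (mod 17).
    Then x = 347 + 585·8 = 5027, valid modulo lcm(585, 17) = 9945: x ≡ 5027 (mod 9945).
Verify against each original: 5027 mod 9 = 5, 5027 mod 5 = 2, 5027 mod 13 = 9, 5027 mod 17 = 12.

x ≡ 5027 (mod 9945).


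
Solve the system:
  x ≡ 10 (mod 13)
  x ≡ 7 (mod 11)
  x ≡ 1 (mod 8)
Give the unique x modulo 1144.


Moduli 13, 11, 8 are pairwise coprime; by CRT there is a unique solution modulo M = 13 · 11 · 8 = 1144.
Solve pairwise, accumulating the modulus:
  Start with x ≡ 10 (mod 13).
  Combine with x ≡ 7 (mod 11): since gcd(13, 11) = 1, we get a unique residue mod 143.
    Write x = 10 + 13·t and substitute into x ≡ 7 (mod 11): 13·t ≡ 7 − 10 = -3 (mod 11).
    Reduce coefficients mod 11: 2·t ≡ 8 (mod 11).
    The inverse of 2 mod 11 is 6 (since 2·6 = 12 = 1·11 + 1), so t ≡ 6·8 = 48 ≡ 4 (mod 11).
    Then x = 10 + 13·4 = 62, valid modulo lcm(13, 11) = 143: x ≡ 62 (mod 143).
  Combine with x ≡ 1 (mod 8): since gcd(143, 8) = 1, we get a unique residue mod 1144.
    Write x = 62 + 143·t and substitute into x ≡ 1 (mod 8): 143·t ≡ 1 − 62 = -61 (mod 8).
    Reduce coefficients mod 8: 7·t ≡ 3 (mod 8).
    The inverse of 7 mod 8 is 7 (since 7·7 = 49 = 6·8 + 1), so t ≡ 7·3 = 21 ≡ 5 (mod 8).
    Then x = 62 + 143·5 = 777, valid modulo lcm(143, 8) = 1144: x ≡ 777 (mod 1144).
Verify: 777 mod 13 = 10 ✓, 777 mod 11 = 7 ✓, 777 mod 8 = 1 ✓.

x ≡ 777 (mod 1144).


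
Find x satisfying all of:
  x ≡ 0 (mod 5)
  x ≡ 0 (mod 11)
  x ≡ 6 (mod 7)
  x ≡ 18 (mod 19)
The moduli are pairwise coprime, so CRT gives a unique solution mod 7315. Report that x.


Product of moduli M = 5 · 11 · 7 · 19 = 7315.
Merge one congruence at a time:
  Start: x ≡ 0 (mod 5).
  Combine with x ≡ 0 (mod 11); new modulus lcm = 55.
    Write x = 0 + 5·t and substitute into x ≡ 0 (mod 11): 5·t ≡ 0 − 0 = 0 (mod 11).
    The inverse of 5 mod 11 is 9 (since 5·9 = 45 = 4·11 + 1), so t ≡ 9·0 = 0 ≡ 0 (mod 11).
    Then x = 0 + 5·0 = 0, valid modulo lcm(5, 11) = 55: x ≡ 0 (mod 55).
  Combine with x ≡ 6 (mod 7); new modulus lcm = 385.
    Write x = 0 + 55·t and substitute into x ≡ 6 (mod 7): 55·t ≡ 6 − 0 = 6 (mod 7).
    Reduce coefficients mod 7: 6·t ≡ 6 (mod 7).
    The inverse of 6 mod 7 is 6 (since 6·6 = 36 = 5·7 + 1), so t ≡ 6·6 = 36 ≡ 1 (mod 7).
    Then x = 0 + 55·1 = 55, valid modulo lcm(55, 7) = 385: x ≡ 55 (mod 385).
  Combine with x ≡ 18 (mod 19); new modulus lcm = 7315.
    Write x = 55 + 385·t and substitute into x ≡ 18 (mod 19): 385·t ≡ 18 − 55 = -37 (mod 19).
    Reduce coefficients mod 19: 5·t ≡ 1 (mod 19).
    The inverse of 5 mod 19 is 4 (since 5·4 = 20 = 1·19 + 1), so t ≡ 4·1 = 4 ≡ 4 (mod 19).
    Then x = 55 + 385·4 = 1595, valid modulo lcm(385, 19) = 7315: x ≡ 1595 (mod 7315).
Verify against each original: 1595 mod 5 = 0, 1595 mod 11 = 0, 1595 mod 7 = 6, 1595 mod 19 = 18.

x ≡ 1595 (mod 7315).


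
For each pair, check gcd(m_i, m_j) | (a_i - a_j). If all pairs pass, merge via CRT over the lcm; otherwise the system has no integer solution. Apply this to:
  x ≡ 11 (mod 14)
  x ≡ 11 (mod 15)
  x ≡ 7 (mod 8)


Moduli 14, 15, 8 are not pairwise coprime, so CRT works modulo lcm(m_i) when all pairwise compatibility conditions hold.
Pairwise compatibility: gcd(m_i, m_j) must divide a_i - a_j for every pair.
Merge one congruence at a time:
  Start: x ≡ 11 (mod 14).
  Combine with x ≡ 11 (mod 15): gcd(14, 15) = 1; 11 - 11 = 0, which IS divisible by 1, so compatible.
    Write x = 11 + 14·t and substitute into x ≡ 11 (mod 15): 14·t ≡ 11 − 11 = 0 (mod 15).
    The inverse of 14 mod 15 is 14 (since 14·14 = 196 = 13·15 + 1), so t ≡ 14·0 = 0 ≡ 0 (mod 15).
    Then x = 11 + 14·0 = 11, valid modulo lcm(14, 15) = 210: x ≡ 11 (mod 210).
  Combine with x ≡ 7 (mod 8): gcd(210, 8) = 2; 7 - 11 = -4, which IS divisible by 2, so compatible.
    Write x = 11 + 210·t and substitute into x ≡ 7 (mod 8): 210·t ≡ 7 − 11 = -4 (mod 8).
    Divide the congruence (and modulus) by g = 2: 105·t ≡ -2 (mod 4).
    Reduce coefficients mod 4: 1·t ≡ 2 (mod 4).
    So t ≡ 2 (mod 4).
    Then x = 11 + 210·2 = 431, valid modulo lcm(210, 8) = 840: x ≡ 431 (mod 840).
Verify: 431 mod 14 = 11, 431 mod 15 = 11, 431 mod 8 = 7.

x ≡ 431 (mod 840).


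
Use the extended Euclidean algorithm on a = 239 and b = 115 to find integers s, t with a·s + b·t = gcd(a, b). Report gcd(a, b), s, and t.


Euclidean algorithm on (239, 115) — divide until remainder is 0:
  239 = 2 · 115 + 9
  115 = 12 · 9 + 7
  9 = 1 · 7 + 2
  7 = 3 · 2 + 1
  2 = 2 · 1 + 0
gcd(239, 115) = 1.
Track Bezout coefficients alongside the remainders: start with r₀ = 239 = a·1 + b·0 (s = 1, t = 0) and r₁ = 115 = a·0 + b·1 (s = 0, t = 1); each new remainder r_{k+1} = r_{k-1} − q_k·r_k inherits s_{k+1} = s_{k-1} − q_k·s_k, t_{k+1} = t_{k-1} − q_k·t_k, so r_k = a·s_k + b·t_k at every step:
  q = 2: r = 9, s = 1 − 2·0 = 1, t = 0 − 2·1 = -2  (check: 239·1 + 115·(-2) = 9)
  q = 12: r = 7, s = 0 − 12·1 = -12, t = 1 − 12·(-2) = 25  (check: 239·(-12) + 115·25 = 7)
  q = 1: r = 2, s = 1 − 1·(-12) = 13, t = -2 − 1·25 = -27  (check: 239·13 + 115·(-27) = 2)
  q = 3: r = 1, s = -12 − 3·13 = -51, t = 25 − 3·(-27) = 106  (check: 239·(-51) + 115·106 = 1)
The row with r = 1 (the gcd) gives the Bezout coefficients s = -51, t = 106.
Result: 239 · (-51) + 115 · (106) = 1.

gcd(239, 115) = 1; s = -51, t = 106 (check: 239·(-51) + 115·106 = 1).


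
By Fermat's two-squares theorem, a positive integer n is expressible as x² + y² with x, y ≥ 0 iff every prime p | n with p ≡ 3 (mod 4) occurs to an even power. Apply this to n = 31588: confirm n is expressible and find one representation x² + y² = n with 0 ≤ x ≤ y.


Step 1: Factor n = 31588 = 2^2 · 53 · 149.
Step 2: Check the mod-4 condition on each prime factor: 2 = 2 (special); 53 ≡ 1 (mod 4), exponent 1; 149 ≡ 1 (mod 4), exponent 1.
All primes ≡ 3 (mod 4) appear to even exponent (or don't appear), so by the two-squares theorem n IS expressible as a sum of two squares.
Step 3: Build a representation. Group n = k² · m with k = 2 and m = 53 · 149 = 7897 (a product of primes ≡ 1 (mod 4)); a representation of m scales to one of n via (k·x)² + (k·y)² = k²(x² + y²). Each prime p ≡ 1 (mod 4) is itself a sum of two squares; find a² by testing p − a² for a perfect square:
  53: 53 − 1² = 52, 53 − 2² = 49 = 7² ⇒ 53 = 2² + 7².
  149: 149 − 1² = 148, 149 − 2² = 145, 149 − 3² = 140, 149 − 4² = 133, 149 − 5² = 124, 149 − 6² = 113, 149 − 7² = 100 = 10² ⇒ 149 = 7² + 10².
  Combine using the Brahmagupta–Fibonacci identity (a² + b²)(c² + d²) = (ac − bd)² + (ad + bc)² = (ac + bd)² + (ad − bc)²:
  53 · 149 = 7897: from (2² + 7²)(7² + 10²), take (2·7 − 7·10, 2·10 + 7·7) = (14 − 70, 20 + 49) = (-56, 69); dropping signs (only squares matter) gives (56, 69); check 56² + 69² = 3136 + 4761 = 7897 ✓.
  Scale by k = 2: (2·56, 2·69) = (112, 138).
Step 4: Order so x ≤ y and verify: 112² + 138² = 12544 + 19044 = 31588 = n. ✓

n = 31588 = 112² + 138² (one valid representation with x ≤ y).


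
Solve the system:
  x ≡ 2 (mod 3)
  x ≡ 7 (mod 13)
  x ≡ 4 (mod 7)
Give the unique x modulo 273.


Moduli 3, 13, 7 are pairwise coprime; by CRT there is a unique solution modulo M = 3 · 13 · 7 = 273.
Solve pairwise, accumulating the modulus:
  Start with x ≡ 2 (mod 3).
  Combine with x ≡ 7 (mod 13): since gcd(3, 13) = 1, we get a unique residue mod 39.
    Write x = 2 + 3·t and substitute into x ≡ 7 (mod 13): 3·t ≡ 7 − 2 = 5 (mod 13).
    The inverse of 3 mod 13 is 9 (since 3·9 = 27 = 2·13 + 1), so t ≡ 9·5 = 45 ≡ 6 (mod 13).
    Then x = 2 + 3·6 = 20, valid modulo lcm(3, 13) = 39: x ≡ 20 (mod 39).
  Combine with x ≡ 4 (mod 7): since gcd(39, 7) = 1, we get a unique residue mod 273.
    Write x = 20 + 39·t and substitute into x ≡ 4 (mod 7): 39·t ≡ 4 − 20 = -16 (mod 7).
    Reduce coefficients mod 7: 4·t ≡ 5 (mod 7).
    The inverse of 4 mod 7 is 2 (since 4·2 = 8 = 1·7 + 1), so t ≡ 2·5 = 10 ≡ 3 (mod 7).
    Then x = 20 + 39·3 = 137, valid modulo lcm(39, 7) = 273: x ≡ 137 (mod 273).
Verify: 137 mod 3 = 2 ✓, 137 mod 13 = 7 ✓, 137 mod 7 = 4 ✓.

x ≡ 137 (mod 273).


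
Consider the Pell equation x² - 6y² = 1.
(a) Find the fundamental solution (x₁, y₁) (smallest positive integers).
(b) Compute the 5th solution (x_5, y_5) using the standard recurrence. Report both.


Step 1: Find the fundamental solution (x₁, y₁) of x² - 6y² = 1.
  Expand √6 as a continued fraction. a₀ = ⌊√6⌋ = 2; iterate m_{k+1} = d_k·a_k − m_k, d_{k+1} = (6 − m_{k+1}²)/d_k, a_{k+1} = ⌊(a₀ + m_{k+1})/d_{k+1}⌋ (starting m₀ = 0, d₀ = 1), with convergents p_k = a_k·p_{k-1} + p_{k-2}, q_k = a_k·q_{k-1} + q_{k-2} (p₋₁ = 1, q₋₁ = 0):
  k = 0: a₀ = 2; p₀/q₀ = 2/1; p₀² − 6·q₀² = 4 − 6 = -2.
  k = 1: m = 2, d = 2, a = ⌊(2 + 2)/2⌋ = 2; p/q = (2·2 + 1)/(2·1 + 0) = 5/2; p² − 6·q² = 25 − 24 = 1.
  The first convergent with p² − 6·q² = 1 gives the fundamental solution (x₁, y₁) = (5, 2).
Step 2: Apply the recurrence (x_{n+1}, y_{n+1}) = (x₁x_n + 6y₁y_n, x₁y_n + y₁x_n) repeatedly.
  From (x_1, y_1) = (5, 2): x_2 = 5·5 + 6·2·2 = 49; y_2 = 5·2 + 2·5 = 20.
  From (x_2, y_2) = (49, 20): x_3 = 5·49 + 6·2·20 = 485; y_3 = 5·20 + 2·49 = 198.
  From (x_3, y_3) = (485, 198): x_4 = 5·485 + 6·2·198 = 4801; y_4 = 5·198 + 2·485 = 1960.
  From (x_4, y_4) = (4801, 1960): x_5 = 5·4801 + 6·2·1960 = 47525; y_5 = 5·1960 + 2·4801 = 19402.
Step 3: Verify x_5² - 6·y_5² = 2258625625 - 2258625624 = 1 (should be 1). ✓

(x_1, y_1) = (5, 2); (x_5, y_5) = (47525, 19402).


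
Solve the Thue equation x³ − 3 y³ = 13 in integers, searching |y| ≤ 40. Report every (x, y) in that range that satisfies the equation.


The equation is x³ - 3y³ = 13. For fixed y, x³ = 3·y³ + 13, so a solution requires the RHS to be a perfect cube.
Strategy: iterate y from -40 to 40, compute RHS = 3·y³ + 13, and check whether it is a (positive or negative) perfect cube.
Check small values of y:
  y = 0: RHS = 13 is not a perfect cube.
  y = 1: RHS = 16 is not a perfect cube.
  y = -1: RHS = 10 is not a perfect cube.
  y = 2: RHS = 37 is not a perfect cube.
  y = -2: RHS = -11 is not a perfect cube.
  y = 3: RHS = 94 is not a perfect cube.
  y = -3: RHS = -68 is not a perfect cube.
Continuing the search up to |y| = 40 finds no solutions either.
No (x, y) in the scanned range satisfies the equation.

No integer solutions with |y| ≤ 40.


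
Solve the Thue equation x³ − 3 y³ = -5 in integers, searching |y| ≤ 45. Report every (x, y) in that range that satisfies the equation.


The equation is x³ - 3y³ = -5. For fixed y, x³ = 3·y³ − 5, so a solution requires the RHS to be a perfect cube.
Strategy: iterate y from -45 to 45, compute RHS = 3·y³ − 5, and check whether it is a (positive or negative) perfect cube.
Check small values of y:
  y = 0: RHS = -5 is not a perfect cube.
  y = 1: RHS = -2 is not a perfect cube.
  y = -1: RHS = -8 = (-2)³ ⇒ x = -2 works.
  y = 2: RHS = 19 is not a perfect cube.
  y = -2: RHS = -29 is not a perfect cube.
  y = 3: RHS = 76 is not a perfect cube.
  y = -3: RHS = -86 is not a perfect cube.
Continuing the search up to |y| = 45 finds no further solutions beyond those listed.
Collected solutions: (-2, -1).

Solutions (with |y| ≤ 45): (-2, -1).


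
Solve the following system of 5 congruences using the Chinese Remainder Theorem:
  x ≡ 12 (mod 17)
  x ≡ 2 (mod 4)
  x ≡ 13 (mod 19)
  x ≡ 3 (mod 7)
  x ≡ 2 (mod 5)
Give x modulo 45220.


Product of moduli M = 17 · 4 · 19 · 7 · 5 = 45220.
Merge one congruence at a time:
  Start: x ≡ 12 (mod 17).
  Combine with x ≡ 2 (mod 4); new modulus lcm = 68.
    Write x = 12 + 17·t and substitute into x ≡ 2 (mod 4): 17·t ≡ 2 − 12 = -10 (mod 4).
    Reduce coefficients mod 4: 1·t ≡ 2 (mod 4).
    So t ≡ 2 (mod 4).
    Then x = 12 + 17·2 = 46, valid modulo lcm(17, 4) = 68: x ≡ 46 (mod 68).
  Combine with x ≡ 13 (mod 19); new modulus lcm = 1292.
    Write x = 46 + 68·t and substitute into x ≡ 13 (mod 19): 68·t ≡ 13 − 46 = -33 (mod 19).
    Reduce coefficients mod 19: 11·t ≡ 5 (mod 19).
    The inverse of 11 mod 19 is 7 (since 11·7 = 77 = 4·19 + 1), so t ≡ 7·5 = 35 ≡ 16 (mod 19).
    Then x = 46 + 68·16 = 1134, valid modulo lcm(68, 19) = 1292: x ≡ 1134 (mod 1292).
  Combine with x ≡ 3 (mod 7); new modulus lcm = 9044.
    Write x = 1134 + 1292·t and substitute into x ≡ 3 (mod 7): 1292·t ≡ 3 − 1134 = -1131 (mod 7).
    Reduce coefficients mod 7: 4·t ≡ 3 (mod 7).
    The inverse of 4 mod 7 is 2 (since 4·2 = 8 = 1·7 + 1), so t ≡ 2·3 = 6 ≡ 6 (mod 7).
    Then x = 1134 + 1292·6 = 8886, valid modulo lcm(1292, 7) = 9044: x ≡ 8886 (mod 9044).
  Combine with x ≡ 2 (mod 5); new modulus lcm = 45220.
    Write x = 8886 + 9044·t and substitute into x ≡ 2 (mod 5): 9044·t ≡ 2 − 8886 = -8884 (mod 5).
    Reduce coefficients mod 5: 4·t ≡ 1 (mod 5).
    The inverse of 4 mod 5 is 4 (since 4·4 = 16 = 3·5 + 1), so t ≡ 4·1 = 4 ≡ 4 (mod 5).
    Then x = 8886 + 9044·4 = 45062, valid modulo lcm(9044, 5) = 45220: x ≡ 45062 (mod 45220).
Verify against each original: 45062 mod 17 = 12, 45062 mod 4 = 2, 45062 mod 19 = 13, 45062 mod 7 = 3, 45062 mod 5 = 2.

x ≡ 45062 (mod 45220).


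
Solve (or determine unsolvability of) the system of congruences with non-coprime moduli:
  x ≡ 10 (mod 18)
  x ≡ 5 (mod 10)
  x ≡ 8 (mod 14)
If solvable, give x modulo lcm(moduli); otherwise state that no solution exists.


Moduli 18, 10, 14 are not pairwise coprime, so CRT works modulo lcm(m_i) when all pairwise compatibility conditions hold.
Pairwise compatibility: gcd(m_i, m_j) must divide a_i - a_j for every pair.
Merge one congruence at a time:
  Start: x ≡ 10 (mod 18).
  Combine with x ≡ 5 (mod 10): gcd(18, 10) = 2, and 5 - 10 = -5 is NOT divisible by 2.
    ⇒ system is inconsistent (no integer solution).

No solution (the system is inconsistent).


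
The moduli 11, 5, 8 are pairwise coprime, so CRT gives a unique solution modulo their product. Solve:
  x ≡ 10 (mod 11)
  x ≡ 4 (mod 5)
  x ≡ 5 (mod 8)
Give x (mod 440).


Moduli 11, 5, 8 are pairwise coprime; by CRT there is a unique solution modulo M = 11 · 5 · 8 = 440.
Solve pairwise, accumulating the modulus:
  Start with x ≡ 10 (mod 11).
  Combine with x ≡ 4 (mod 5): since gcd(11, 5) = 1, we get a unique residue mod 55.
    Write x = 10 + 11·t and substitute into x ≡ 4 (mod 5): 11·t ≡ 4 − 10 = -6 (mod 5).
    Reduce coefficients mod 5: 1·t ≡ 4 (mod 5).
    So t ≡ 4 (mod 5).
    Then x = 10 + 11·4 = 54, valid modulo lcm(11, 5) = 55: x ≡ 54 (mod 55).
  Combine with x ≡ 5 (mod 8): since gcd(55, 8) = 1, we get a unique residue mod 440.
    Write x = 54 + 55·t and substitute into x ≡ 5 (mod 8): 55·t ≡ 5 − 54 = -49 (mod 8).
    Reduce coefficients mod 8: 7·t ≡ 7 (mod 8).
    The inverse of 7 mod 8 is 7 (since 7·7 = 49 = 6·8 + 1), so t ≡ 7·7 = 49 ≡ 1 (mod 8).
    Then x = 54 + 55·1 = 109, valid modulo lcm(55, 8) = 440: x ≡ 109 (mod 440).
Verify: 109 mod 11 = 10 ✓, 109 mod 5 = 4 ✓, 109 mod 8 = 5 ✓.

x ≡ 109 (mod 440).


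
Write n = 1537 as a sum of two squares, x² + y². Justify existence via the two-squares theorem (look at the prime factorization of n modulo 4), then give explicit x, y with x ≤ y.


Step 1: Factor n = 1537 = 29 · 53.
Step 2: Check the mod-4 condition on each prime factor: 29 ≡ 1 (mod 4), exponent 1; 53 ≡ 1 (mod 4), exponent 1.
All primes ≡ 3 (mod 4) appear to even exponent (or don't appear), so by the two-squares theorem n IS expressible as a sum of two squares.
Step 3: Build a representation. Here n = 29 · 53 is a product of primes ≡ 1 (mod 4). Each prime p ≡ 1 (mod 4) is itself a sum of two squares; find a² by testing p − a² for a perfect square:
  29: 29 − 1² = 28, 29 − 2² = 25 = 5² ⇒ 29 = 2² + 5².
  53: 53 − 1² = 52, 53 − 2² = 49 = 7² ⇒ 53 = 2² + 7².
  Combine using the Brahmagupta–Fibonacci identity (a² + b²)(c² + d²) = (ac − bd)² + (ad + bc)² = (ac + bd)² + (ad − bc)²:
  29 · 53 = 1537: from (2² + 5²)(2² + 7²), take (2·2 − 5·7, 2·7 + 5·2) = (4 − 35, 14 + 10) = (-31, 24); dropping signs (only squares matter) gives (31, 24); check 31² + 24² = 961 + 576 = 1537 ✓.
Step 4: Order so x ≤ y and verify: 24² + 31² = 576 + 961 = 1537 = n. ✓

n = 1537 = 24² + 31² (one valid representation with x ≤ y).


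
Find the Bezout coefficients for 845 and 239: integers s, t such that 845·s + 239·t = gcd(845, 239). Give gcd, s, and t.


Euclidean algorithm on (845, 239) — divide until remainder is 0:
  845 = 3 · 239 + 128
  239 = 1 · 128 + 111
  128 = 1 · 111 + 17
  111 = 6 · 17 + 9
  17 = 1 · 9 + 8
  9 = 1 · 8 + 1
  8 = 8 · 1 + 0
gcd(845, 239) = 1.
Track Bezout coefficients alongside the remainders: start with r₀ = 845 = a·1 + b·0 (s = 1, t = 0) and r₁ = 239 = a·0 + b·1 (s = 0, t = 1); each new remainder r_{k+1} = r_{k-1} − q_k·r_k inherits s_{k+1} = s_{k-1} − q_k·s_k, t_{k+1} = t_{k-1} − q_k·t_k, so r_k = a·s_k + b·t_k at every step:
  q = 3: r = 128, s = 1 − 3·0 = 1, t = 0 − 3·1 = -3  (check: 845·1 + 239·(-3) = 128)
  q = 1: r = 111, s = 0 − 1·1 = -1, t = 1 − 1·(-3) = 4  (check: 845·(-1) + 239·4 = 111)
  q = 1: r = 17, s = 1 − 1·(-1) = 2, t = -3 − 1·4 = -7  (check: 845·2 + 239·(-7) = 17)
  q = 6: r = 9, s = -1 − 6·2 = -13, t = 4 − 6·(-7) = 46  (check: 845·(-13) + 239·46 = 9)
  q = 1: r = 8, s = 2 − 1·(-13) = 15, t = -7 − 1·46 = -53  (check: 845·15 + 239·(-53) = 8)
  q = 1: r = 1, s = -13 − 1·15 = -28, t = 46 − 1·(-53) = 99  (check: 845·(-28) + 239·99 = 1)
The row with r = 1 (the gcd) gives the Bezout coefficients s = -28, t = 99.
Result: 845 · (-28) + 239 · (99) = 1.

gcd(845, 239) = 1; s = -28, t = 99 (check: 845·(-28) + 239·99 = 1).


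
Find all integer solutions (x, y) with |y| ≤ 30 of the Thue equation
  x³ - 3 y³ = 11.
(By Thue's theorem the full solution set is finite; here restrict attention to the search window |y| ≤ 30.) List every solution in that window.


The equation is x³ - 3y³ = 11. For fixed y, x³ = 3·y³ + 11, so a solution requires the RHS to be a perfect cube.
Strategy: iterate y from -30 to 30, compute RHS = 3·y³ + 11, and check whether it is a (positive or negative) perfect cube.
Check small values of y:
  y = 0: RHS = 11 is not a perfect cube.
  y = 1: RHS = 14 is not a perfect cube.
  y = -1: RHS = 8 = (2)³ ⇒ x = 2 works.
  y = 2: RHS = 35 is not a perfect cube.
  y = -2: RHS = -13 is not a perfect cube.
  y = 3: RHS = 92 is not a perfect cube.
  y = -3: RHS = -70 is not a perfect cube.
Continuing the search up to |y| = 30 finds no further solutions beyond those listed.
Collected solutions: (2, -1).

Solutions (with |y| ≤ 30): (2, -1).


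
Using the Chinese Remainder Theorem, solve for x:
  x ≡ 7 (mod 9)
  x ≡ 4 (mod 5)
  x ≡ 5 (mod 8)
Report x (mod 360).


Moduli 9, 5, 8 are pairwise coprime; by CRT there is a unique solution modulo M = 9 · 5 · 8 = 360.
Solve pairwise, accumulating the modulus:
  Start with x ≡ 7 (mod 9).
  Combine with x ≡ 4 (mod 5): since gcd(9, 5) = 1, we get a unique residue mod 45.
    Write x = 7 + 9·t and substitute into x ≡ 4 (mod 5): 9·t ≡ 4 − 7 = -3 (mod 5).
    Reduce coefficients mod 5: 4·t ≡ 2 (mod 5).
    The inverse of 4 mod 5 is 4 (since 4·4 = 16 = 3·5 + 1), so t ≡ 4·2 = 8 ≡ 3 (mod 5).
    Then x = 7 + 9·3 = 34, valid modulo lcm(9, 5) = 45: x ≡ 34 (mod 45).
  Combine with x ≡ 5 (mod 8): since gcd(45, 8) = 1, we get a unique residue mod 360.
    Write x = 34 + 45·t and substitute into x ≡ 5 (mod 8): 45·t ≡ 5 − 34 = -29 (mod 8).
    Reduce coefficients mod 8: 5·t ≡ 3 (mod 8).
    The inverse of 5 mod 8 is 5 (since 5·5 = 25 = 3·8 + 1), so t ≡ 5·3 = 15 ≡ 7 (mod 8).
    Then x = 34 + 45·7 = 349, valid modulo lcm(45, 8) = 360: x ≡ 349 (mod 360).
Verify: 349 mod 9 = 7 ✓, 349 mod 5 = 4 ✓, 349 mod 8 = 5 ✓.

x ≡ 349 (mod 360).


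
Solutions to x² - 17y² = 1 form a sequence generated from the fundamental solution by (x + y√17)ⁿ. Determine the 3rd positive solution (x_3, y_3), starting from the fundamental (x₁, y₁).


Step 1: Find the fundamental solution (x₁, y₁) of x² - 17y² = 1.
  Expand √17 as a continued fraction. a₀ = ⌊√17⌋ = 4; iterate m_{k+1} = d_k·a_k − m_k, d_{k+1} = (17 − m_{k+1}²)/d_k, a_{k+1} = ⌊(a₀ + m_{k+1})/d_{k+1}⌋ (starting m₀ = 0, d₀ = 1), with convergents p_k = a_k·p_{k-1} + p_{k-2}, q_k = a_k·q_{k-1} + q_{k-2} (p₋₁ = 1, q₋₁ = 0):
  k = 0: a₀ = 4; p₀/q₀ = 4/1; p₀² − 17·q₀² = 16 − 17 = -1.
  k = 1: m = 4, d = 1, a = ⌊(4 + 4)/1⌋ = 8; p/q = (8·4 + 1)/(8·1 + 0) = 33/8; p² − 17·q² = 1089 − 1088 = 1.
  The first convergent with p² − 17·q² = 1 gives the fundamental solution (x₁, y₁) = (33, 8).
Step 2: Apply the recurrence (x_{n+1}, y_{n+1}) = (x₁x_n + 17y₁y_n, x₁y_n + y₁x_n) repeatedly.
  From (x_1, y_1) = (33, 8): x_2 = 33·33 + 17·8·8 = 2177; y_2 = 33·8 + 8·33 = 528.
  From (x_2, y_2) = (2177, 528): x_3 = 33·2177 + 17·8·528 = 143649; y_3 = 33·528 + 8·2177 = 34840.
Step 3: Verify x_3² - 17·y_3² = 20635035201 - 20635035200 = 1 (should be 1). ✓

(x_1, y_1) = (33, 8); (x_3, y_3) = (143649, 34840).


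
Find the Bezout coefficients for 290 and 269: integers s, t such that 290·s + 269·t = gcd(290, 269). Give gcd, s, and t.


Euclidean algorithm on (290, 269) — divide until remainder is 0:
  290 = 1 · 269 + 21
  269 = 12 · 21 + 17
  21 = 1 · 17 + 4
  17 = 4 · 4 + 1
  4 = 4 · 1 + 0
gcd(290, 269) = 1.
Track Bezout coefficients alongside the remainders: start with r₀ = 290 = a·1 + b·0 (s = 1, t = 0) and r₁ = 269 = a·0 + b·1 (s = 0, t = 1); each new remainder r_{k+1} = r_{k-1} − q_k·r_k inherits s_{k+1} = s_{k-1} − q_k·s_k, t_{k+1} = t_{k-1} − q_k·t_k, so r_k = a·s_k + b·t_k at every step:
  q = 1: r = 21, s = 1 − 1·0 = 1, t = 0 − 1·1 = -1  (check: 290·1 + 269·(-1) = 21)
  q = 12: r = 17, s = 0 − 12·1 = -12, t = 1 − 12·(-1) = 13  (check: 290·(-12) + 269·13 = 17)
  q = 1: r = 4, s = 1 − 1·(-12) = 13, t = -1 − 1·13 = -14  (check: 290·13 + 269·(-14) = 4)
  q = 4: r = 1, s = -12 − 4·13 = -64, t = 13 − 4·(-14) = 69  (check: 290·(-64) + 269·69 = 1)
The row with r = 1 (the gcd) gives the Bezout coefficients s = -64, t = 69.
Result: 290 · (-64) + 269 · (69) = 1.

gcd(290, 269) = 1; s = -64, t = 69 (check: 290·(-64) + 269·69 = 1).


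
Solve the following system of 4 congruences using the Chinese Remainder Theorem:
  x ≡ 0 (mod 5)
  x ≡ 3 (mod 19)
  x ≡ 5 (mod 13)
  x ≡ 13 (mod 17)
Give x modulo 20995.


Product of moduli M = 5 · 19 · 13 · 17 = 20995.
Merge one congruence at a time:
  Start: x ≡ 0 (mod 5).
  Combine with x ≡ 3 (mod 19); new modulus lcm = 95.
    Write x = 0 + 5·t and substitute into x ≡ 3 (mod 19): 5·t ≡ 3 − 0 = 3 (mod 19).
    The inverse of 5 mod 19 is 4 (since 5·4 = 20 = 1·19 + 1), so t ≡ 4·3 = 12 ≡ 12 (mod 19).
    Then x = 0 + 5·12 = 60, valid modulo lcm(5, 19) = 95: x ≡ 60 (mod 95).
  Combine with x ≡ 5 (mod 13); new modulus lcm = 1235.
    Write x = 60 + 95·t and substitute into x ≡ 5 (mod 13): 95·t ≡ 5 − 60 = -55 (mod 13).
    Reduce coefficients mod 13: 4·t ≡ 10 (mod 13).
    The inverse of 4 mod 13 is 10 (since 4·10 = 40 = 3·13 + 1), so t ≡ 10·10 = 100 ≡ 9 (mod 13).
    Then x = 60 + 95·9 = 915, valid modulo lcm(95, 13) = 1235: x ≡ 915 (mod 1235).
  Combine with x ≡ 13 (mod 17); new modulus lcm = 20995.
    Write x = 915 + 1235·t and substitute into x ≡ 13 (mod 17): 1235·t ≡ 13 − 915 = -902 (mod 17).
    Reduce coefficients mod 17: 11·t ≡ 16 (mod 17).
    The inverse of 11 mod 17 is 14 (since 11·14 = 154 = 9·17 + 1), so t ≡ 14·16 = 224 ≡ 3 (mod 17).
    Then x = 915 + 1235·3 = 4620, valid modulo lcm(1235, 17) = 20995: x ≡ 4620 (mod 20995).
Verify against each original: 4620 mod 5 = 0, 4620 mod 19 = 3, 4620 mod 13 = 5, 4620 mod 17 = 13.

x ≡ 4620 (mod 20995).


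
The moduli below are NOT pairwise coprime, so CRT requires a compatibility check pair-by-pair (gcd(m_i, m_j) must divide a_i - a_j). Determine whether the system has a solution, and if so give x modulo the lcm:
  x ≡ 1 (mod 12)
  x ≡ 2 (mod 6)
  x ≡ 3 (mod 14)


Moduli 12, 6, 14 are not pairwise coprime, so CRT works modulo lcm(m_i) when all pairwise compatibility conditions hold.
Pairwise compatibility: gcd(m_i, m_j) must divide a_i - a_j for every pair.
Merge one congruence at a time:
  Start: x ≡ 1 (mod 12).
  Combine with x ≡ 2 (mod 6): gcd(12, 6) = 6, and 2 - 1 = 1 is NOT divisible by 6.
    ⇒ system is inconsistent (no integer solution).

No solution (the system is inconsistent).


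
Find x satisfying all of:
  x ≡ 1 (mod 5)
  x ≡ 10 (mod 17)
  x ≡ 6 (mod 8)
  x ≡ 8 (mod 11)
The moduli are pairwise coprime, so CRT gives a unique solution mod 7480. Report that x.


Product of moduli M = 5 · 17 · 8 · 11 = 7480.
Merge one congruence at a time:
  Start: x ≡ 1 (mod 5).
  Combine with x ≡ 10 (mod 17); new modulus lcm = 85.
    Write x = 1 + 5·t and substitute into x ≡ 10 (mod 17): 5·t ≡ 10 − 1 = 9 (mod 17).
    The inverse of 5 mod 17 is 7 (since 5·7 = 35 = 2·17 + 1), so t ≡ 7·9 = 63 ≡ 12 (mod 17).
    Then x = 1 + 5·12 = 61, valid modulo lcm(5, 17) = 85: x ≡ 61 (mod 85).
  Combine with x ≡ 6 (mod 8); new modulus lcm = 680.
    Write x = 61 + 85·t and substitute into x ≡ 6 (mod 8): 85·t ≡ 6 − 61 = -55 (mod 8).
    Reduce coefficients mod 8: 5·t ≡ 1 (mod 8).
    The inverse of 5 mod 8 is 5 (since 5·5 = 25 = 3·8 + 1), so t ≡ 5·1 = 5 ≡ 5 (mod 8).
    Then x = 61 + 85·5 = 486, valid modulo lcm(85, 8) = 680: x ≡ 486 (mod 680).
  Combine with x ≡ 8 (mod 11); new modulus lcm = 7480.
    Write x = 486 + 680·t and substitute into x ≡ 8 (mod 11): 680·t ≡ 8 − 486 = -478 (mod 11).
    Reduce coefficients mod 11: 9·t ≡ 6 (mod 11).
    The inverse of 9 mod 11 is 5 (since 9·5 = 45 = 4·11 + 1), so t ≡ 5·6 = 30 ≡ 8 (mod 11).
    Then x = 486 + 680·8 = 5926, valid modulo lcm(680, 11) = 7480: x ≡ 5926 (mod 7480).
Verify against each original: 5926 mod 5 = 1, 5926 mod 17 = 10, 5926 mod 8 = 6, 5926 mod 11 = 8.

x ≡ 5926 (mod 7480).


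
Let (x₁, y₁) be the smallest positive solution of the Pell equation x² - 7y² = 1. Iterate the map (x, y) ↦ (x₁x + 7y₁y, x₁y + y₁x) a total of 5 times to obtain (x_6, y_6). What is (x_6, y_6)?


Step 1: Find the fundamental solution (x₁, y₁) of x² - 7y² = 1.
  Expand √7 as a continued fraction. a₀ = ⌊√7⌋ = 2; iterate m_{k+1} = d_k·a_k − m_k, d_{k+1} = (7 − m_{k+1}²)/d_k, a_{k+1} = ⌊(a₀ + m_{k+1})/d_{k+1}⌋ (starting m₀ = 0, d₀ = 1), with convergents p_k = a_k·p_{k-1} + p_{k-2}, q_k = a_k·q_{k-1} + q_{k-2} (p₋₁ = 1, q₋₁ = 0):
  k = 0: a₀ = 2; p₀/q₀ = 2/1; p₀² − 7·q₀² = 4 − 7 = -3.
  k = 1: m = 2, d = 3, a = ⌊(2 + 2)/3⌋ = 1; p/q = (1·2 + 1)/(1·1 + 0) = 3/1; p² − 7·q² = 9 − 7 = 2.
  k = 2: m = 1, d = 2, a = ⌊(2 + 1)/2⌋ = 1; p/q = (1·3 + 2)/(1·1 + 1) = 5/2; p² − 7·q² = 25 − 28 = -3.
  k = 3: m = 1, d = 3, a = ⌊(2 + 1)/3⌋ = 1; p/q = (1·5 + 3)/(1·2 + 1) = 8/3; p² − 7·q² = 64 − 63 = 1.
  The first convergent with p² − 7·q² = 1 gives the fundamental solution (x₁, y₁) = (8, 3).
Step 2: Apply the recurrence (x_{n+1}, y_{n+1}) = (x₁x_n + 7y₁y_n, x₁y_n + y₁x_n) repeatedly.
  From (x_1, y_1) = (8, 3): x_2 = 8·8 + 7·3·3 = 127; y_2 = 8·3 + 3·8 = 48.
  From (x_2, y_2) = (127, 48): x_3 = 8·127 + 7·3·48 = 2024; y_3 = 8·48 + 3·127 = 765.
  From (x_3, y_3) = (2024, 765): x_4 = 8·2024 + 7·3·765 = 32257; y_4 = 8·765 + 3·2024 = 12192.
  From (x_4, y_4) = (32257, 12192): x_5 = 8·32257 + 7·3·12192 = 514088; y_5 = 8·12192 + 3·32257 = 194307.
  From (x_5, y_5) = (514088, 194307): x_6 = 8·514088 + 7·3·194307 = 8193151; y_6 = 8·194307 + 3·514088 = 3096720.
Step 3: Verify x_6² - 7·y_6² = 67127723308801 - 67127723308800 = 1 (should be 1). ✓

(x_1, y_1) = (8, 3); (x_6, y_6) = (8193151, 3096720).


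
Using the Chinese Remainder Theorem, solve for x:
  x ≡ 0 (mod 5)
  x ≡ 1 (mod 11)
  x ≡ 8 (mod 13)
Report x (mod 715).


Moduli 5, 11, 13 are pairwise coprime; by CRT there is a unique solution modulo M = 5 · 11 · 13 = 715.
Solve pairwise, accumulating the modulus:
  Start with x ≡ 0 (mod 5).
  Combine with x ≡ 1 (mod 11): since gcd(5, 11) = 1, we get a unique residue mod 55.
    Write x = 0 + 5·t and substitute into x ≡ 1 (mod 11): 5·t ≡ 1 − 0 = 1 (mod 11).
    The inverse of 5 mod 11 is 9 (since 5·9 = 45 = 4·11 + 1), so t ≡ 9·1 = 9 ≡ 9 (mod 11).
    Then x = 0 + 5·9 = 45, valid modulo lcm(5, 11) = 55: x ≡ 45 (mod 55).
  Combine with x ≡ 8 (mod 13): since gcd(55, 13) = 1, we get a unique residue mod 715.
    Write x = 45 + 55·t and substitute into x ≡ 8 (mod 13): 55·t ≡ 8 − 45 = -37 (mod 13).
    Reduce coefficients mod 13: 3·t ≡ 2 (mod 13).
    The inverse of 3 mod 13 is 9 (since 3·9 = 27 = 2·13 + 1), so t ≡ 9·2 = 18 ≡ 5 (mod 13).
    Then x = 45 + 55·5 = 320, valid modulo lcm(55, 13) = 715: x ≡ 320 (mod 715).
Verify: 320 mod 5 = 0 ✓, 320 mod 11 = 1 ✓, 320 mod 13 = 8 ✓.

x ≡ 320 (mod 715).


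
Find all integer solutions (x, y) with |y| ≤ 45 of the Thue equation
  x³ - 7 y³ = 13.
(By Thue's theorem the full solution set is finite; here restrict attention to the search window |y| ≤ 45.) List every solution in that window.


The equation is x³ - 7y³ = 13. For fixed y, x³ = 7·y³ + 13, so a solution requires the RHS to be a perfect cube.
Strategy: iterate y from -45 to 45, compute RHS = 7·y³ + 13, and check whether it is a (positive or negative) perfect cube.
Check small values of y:
  y = 0: RHS = 13 is not a perfect cube.
  y = 1: RHS = 20 is not a perfect cube.
  y = -1: RHS = 6 is not a perfect cube.
  y = 2: RHS = 69 is not a perfect cube.
  y = -2: RHS = -43 is not a perfect cube.
  y = 3: RHS = 202 is not a perfect cube.
  y = -3: RHS = -176 is not a perfect cube.
Continuing the search up to |y| = 45 finds no solutions either.
No (x, y) in the scanned range satisfies the equation.

No integer solutions with |y| ≤ 45.


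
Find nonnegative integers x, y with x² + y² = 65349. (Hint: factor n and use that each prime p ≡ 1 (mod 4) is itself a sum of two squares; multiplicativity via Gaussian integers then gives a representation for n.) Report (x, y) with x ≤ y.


Step 1: Factor n = 65349 = 3^2 · 53 · 137.
Step 2: Check the mod-4 condition on each prime factor: 3 ≡ 3 (mod 4), exponent 2 (must be even); 53 ≡ 1 (mod 4), exponent 1; 137 ≡ 1 (mod 4), exponent 1.
All primes ≡ 3 (mod 4) appear to even exponent (or don't appear), so by the two-squares theorem n IS expressible as a sum of two squares.
Step 3: Build a representation. Group n = k² · m with k = 3 and m = 53 · 137 = 7261 (a product of primes ≡ 1 (mod 4)); a representation of m scales to one of n via (k·x)² + (k·y)² = k²(x² + y²). Each prime p ≡ 1 (mod 4) is itself a sum of two squares; find a² by testing p − a² for a perfect square:
  53: 53 − 1² = 52, 53 − 2² = 49 = 7² ⇒ 53 = 2² + 7².
  137: 137 − 1² = 136, 137 − 2² = 133, 137 − 3² = 128, 137 − 4² = 121 = 11² ⇒ 137 = 4² + 11².
  Combine using the Brahmagupta–Fibonacci identity (a² + b²)(c² + d²) = (ac − bd)² + (ad + bc)² = (ac + bd)² + (ad − bc)²:
  53 · 137 = 7261: from (2² + 7²)(4² + 11²), take (2·4 − 7·11, 2·11 + 7·4) = (8 − 77, 22 + 28) = (-69, 50); dropping signs (only squares matter) gives (69, 50); check 69² + 50² = 4761 + 2500 = 7261 ✓.
  Scale by k = 3: (3·69, 3·50) = (207, 150).
Step 4: Order so x ≤ y and verify: 150² + 207² = 22500 + 42849 = 65349 = n. ✓

n = 65349 = 150² + 207² (one valid representation with x ≤ y).


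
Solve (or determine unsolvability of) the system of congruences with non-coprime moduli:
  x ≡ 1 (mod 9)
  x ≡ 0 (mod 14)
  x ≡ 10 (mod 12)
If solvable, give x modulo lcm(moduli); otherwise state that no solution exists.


Moduli 9, 14, 12 are not pairwise coprime, so CRT works modulo lcm(m_i) when all pairwise compatibility conditions hold.
Pairwise compatibility: gcd(m_i, m_j) must divide a_i - a_j for every pair.
Merge one congruence at a time:
  Start: x ≡ 1 (mod 9).
  Combine with x ≡ 0 (mod 14): gcd(9, 14) = 1; 0 - 1 = -1, which IS divisible by 1, so compatible.
    Write x = 1 + 9·t and substitute into x ≡ 0 (mod 14): 9·t ≡ 0 − 1 = -1 (mod 14).
    Reduce coefficients mod 14: 9·t ≡ 13 (mod 14).
    The inverse of 9 mod 14 is 11 (since 9·11 = 99 = 7·14 + 1), so t ≡ 11·13 = 143 ≡ 3 (mod 14).
    Then x = 1 + 9·3 = 28, valid modulo lcm(9, 14) = 126: x ≡ 28 (mod 126).
  Combine with x ≡ 10 (mod 12): gcd(126, 12) = 6; 10 - 28 = -18, which IS divisible by 6, so compatible.
    Write x = 28 + 126·t and substitute into x ≡ 10 (mod 12): 126·t ≡ 10 − 28 = -18 (mod 12).
    Divide the congruence (and modulus) by g = 6: 21·t ≡ -3 (mod 2).
    Reduce coefficients mod 2: 1·t ≡ 1 (mod 2).
    So t ≡ 1 (mod 2).
    Then x = 28 + 126·1 = 154, valid modulo lcm(126, 12) = 252: x ≡ 154 (mod 252).
Verify: 154 mod 9 = 1, 154 mod 14 = 0, 154 mod 12 = 10.

x ≡ 154 (mod 252).


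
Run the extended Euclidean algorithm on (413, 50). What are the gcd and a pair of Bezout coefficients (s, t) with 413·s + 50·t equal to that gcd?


Euclidean algorithm on (413, 50) — divide until remainder is 0:
  413 = 8 · 50 + 13
  50 = 3 · 13 + 11
  13 = 1 · 11 + 2
  11 = 5 · 2 + 1
  2 = 2 · 1 + 0
gcd(413, 50) = 1.
Track Bezout coefficients alongside the remainders: start with r₀ = 413 = a·1 + b·0 (s = 1, t = 0) and r₁ = 50 = a·0 + b·1 (s = 0, t = 1); each new remainder r_{k+1} = r_{k-1} − q_k·r_k inherits s_{k+1} = s_{k-1} − q_k·s_k, t_{k+1} = t_{k-1} − q_k·t_k, so r_k = a·s_k + b·t_k at every step:
  q = 8: r = 13, s = 1 − 8·0 = 1, t = 0 − 8·1 = -8  (check: 413·1 + 50·(-8) = 13)
  q = 3: r = 11, s = 0 − 3·1 = -3, t = 1 − 3·(-8) = 25  (check: 413·(-3) + 50·25 = 11)
  q = 1: r = 2, s = 1 − 1·(-3) = 4, t = -8 − 1·25 = -33  (check: 413·4 + 50·(-33) = 2)
  q = 5: r = 1, s = -3 − 5·4 = -23, t = 25 − 5·(-33) = 190  (check: 413·(-23) + 50·190 = 1)
The row with r = 1 (the gcd) gives the Bezout coefficients s = -23, t = 190.
Result: 413 · (-23) + 50 · (190) = 1.

gcd(413, 50) = 1; s = -23, t = 190 (check: 413·(-23) + 50·190 = 1).
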